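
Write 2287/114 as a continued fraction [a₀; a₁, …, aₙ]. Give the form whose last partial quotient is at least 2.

2287 = 20*114 + 7
114 = 16*7 + 2
7 = 3*2 + 1
2 = 2*1 + 0  (stop)
So 2287/114 = [20; 16, 3, 2].

[20; 16, 3, 2]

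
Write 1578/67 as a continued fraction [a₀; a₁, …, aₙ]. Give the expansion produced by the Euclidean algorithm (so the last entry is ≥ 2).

1578 = 23·67 + 37
67 = 1·37 + 30
37 = 1·30 + 7
30 = 4·7 + 2
7 = 3·2 + 1
2 = 2·1 + 0  (stop)
So 1578/67 = [23; 1, 1, 4, 3, 2].

[23; 1, 1, 4, 3, 2]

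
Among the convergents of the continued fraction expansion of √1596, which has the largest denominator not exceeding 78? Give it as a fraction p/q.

√1596 = [39; 1, 18, 1, 78, …] (period length 4).
Convergents:
  p_0/q_0 = 39/1
  p_1/q_1 = 40/1
  p_2/q_2 = 759/19
  p_3/q_3 = 799/20
  p_4/q_4 = 63081/1579
q_3 = 20 ≤ 78 < 1579 = q_4, so the answer is 799/20.

799/20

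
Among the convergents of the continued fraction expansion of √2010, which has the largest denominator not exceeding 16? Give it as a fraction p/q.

√2010 = [44; 1, 4, 1, 88, …] (period length 4).
Convergents:
  p_0/q_0 = 44/1
  p_1/q_1 = 45/1
  p_2/q_2 = 224/5
  p_3/q_3 = 269/6
  p_4/q_4 = 23896/533
q_3 = 6 ≤ 16 < 533 = q_4, so the answer is 269/6.

269/6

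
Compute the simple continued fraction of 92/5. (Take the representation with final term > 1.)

[18; 2, 2]

92 = 18*5 + 2
5 = 2*2 + 1
2 = 2*1 + 0  (stop)
So 92/5 = [18; 2, 2].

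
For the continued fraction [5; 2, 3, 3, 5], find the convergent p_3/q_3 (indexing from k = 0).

Using pₖ = aₖpₖ₋₁ + pₖ₋₂, qₖ = aₖqₖ₋₁ + qₖ₋₂ (with p₋₁=1, p₋₂=0, q₋₁=0, q₋₂=1):
  k=0: a=5, p=5, q=1
  k=1: a=2, p=11, q=2
  k=2: a=3, p=38, q=7
  k=3: a=3, p=125, q=23

125/23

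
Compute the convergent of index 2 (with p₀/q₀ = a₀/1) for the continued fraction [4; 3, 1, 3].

17/4

Using pₖ = aₖpₖ₋₁ + pₖ₋₂, qₖ = aₖqₖ₋₁ + qₖ₋₂ (with p₋₁=1, p₋₂=0, q₋₁=0, q₋₂=1):
  k=0: a=4, p=4, q=1
  k=1: a=3, p=13, q=3
  k=2: a=1, p=17, q=4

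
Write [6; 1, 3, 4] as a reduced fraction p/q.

115/17

Fold from the inside: start with 4/1.
  3 + 1/4 = 13/4
  1 + 4/13 = 17/13
  6 + 13/17 = 115/17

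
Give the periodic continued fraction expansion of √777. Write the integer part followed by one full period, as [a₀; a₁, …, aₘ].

a₀ = ⌊√777⌋ = 27.
With m₀=0, d₀=1 and mₖ₊₁ = dₖaₖ − mₖ, dₖ₊₁ = (n − mₖ₊₁²)/dₖ, aₖ₊₁ = ⌊(a₀+mₖ₊₁)/dₖ₊₁⌋:
  k=1: m=27, d=48, a=1
  k=2: m=21, d=7, a=6
  k=3: m=21, d=48, a=1
  k=4: m=27, d=1, a=54
d=1 and a=2a₀=54 at k=4, so the next step gives (m, d) = (27, 48) again — its k=1 value — and the period has length 4.

[27; 1, 6, 1, 54]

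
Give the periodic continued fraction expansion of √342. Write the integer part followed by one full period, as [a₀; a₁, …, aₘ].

a₀ = ⌊√342⌋ = 18.
With m₀=0, d₀=1 and mₖ₊₁ = dₖaₖ − mₖ, dₖ₊₁ = (n − mₖ₊₁²)/dₖ, aₖ₊₁ = ⌊(a₀+mₖ₊₁)/dₖ₊₁⌋:
  k=1: m=18, d=18, a=2
  k=2: m=18, d=1, a=36
d=1 and a=2a₀=36 at k=2, so the next step gives (m, d) = (18, 18) again — its k=1 value — and the period has length 2.

[18; 2, 36]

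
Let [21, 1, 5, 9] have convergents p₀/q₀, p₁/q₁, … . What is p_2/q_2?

Using pₖ = aₖpₖ₋₁ + pₖ₋₂, qₖ = aₖqₖ₋₁ + qₖ₋₂ (with p₋₁=1, p₋₂=0, q₋₁=0, q₋₂=1):
  k=0: a=21, p=21, q=1
  k=1: a=1, p=22, q=1
  k=2: a=5, p=131, q=6

131/6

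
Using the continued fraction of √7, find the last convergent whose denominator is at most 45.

82/31

√7 = [2; 1, 1, 1, 4, …] (period length 4).
Convergents:
  p_0/q_0 = 2/1
  p_1/q_1 = 3/1
  p_2/q_2 = 5/2
  p_3/q_3 = 8/3
  p_4/q_4 = 37/14
  p_5/q_5 = 45/17
  p_6/q_6 = 82/31
  p_7/q_7 = 127/48
q_6 = 31 ≤ 45 < 48 = q_7, so the answer is 82/31.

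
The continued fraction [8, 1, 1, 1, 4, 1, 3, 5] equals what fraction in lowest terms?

2957/342

Fold from the inside: start with 5/1.
  3 + 1/5 = 16/5
  1 + 5/16 = 21/16
  4 + 16/21 = 100/21
  1 + 21/100 = 121/100
  1 + 100/121 = 221/121
  1 + 121/221 = 342/221
  8 + 221/342 = 2957/342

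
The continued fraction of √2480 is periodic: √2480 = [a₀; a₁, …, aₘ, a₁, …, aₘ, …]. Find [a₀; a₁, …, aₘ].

[49; 1, 3, 1, 98]

a₀ = ⌊√2480⌋ = 49.
With m₀=0, d₀=1 and mₖ₊₁ = dₖaₖ − mₖ, dₖ₊₁ = (n − mₖ₊₁²)/dₖ, aₖ₊₁ = ⌊(a₀+mₖ₊₁)/dₖ₊₁⌋:
  k=1: m=49, d=79, a=1
  k=2: m=30, d=20, a=3
  k=3: m=30, d=79, a=1
  k=4: m=49, d=1, a=98
d=1 and a=2a₀=98 at k=4, so the next step gives (m, d) = (49, 79) again — its k=1 value — and the period has length 4.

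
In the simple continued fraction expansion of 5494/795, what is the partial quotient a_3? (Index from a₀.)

5494 = 6·795 + 724   →  a_0 = 6
795 = 1·724 + 71   →  a_1 = 1
724 = 10·71 + 14   →  a_2 = 10
71 = 5·14 + 1   →  a_3 = 5

5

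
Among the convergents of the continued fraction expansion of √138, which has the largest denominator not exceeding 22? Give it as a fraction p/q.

√138 = [11; 1, 2, 1, 22, …] (period length 4).
Convergents:
  p_0/q_0 = 11/1
  p_1/q_1 = 12/1
  p_2/q_2 = 35/3
  p_3/q_3 = 47/4
  p_4/q_4 = 1069/91
q_3 = 4 ≤ 22 < 91 = q_4, so the answer is 47/4.

47/4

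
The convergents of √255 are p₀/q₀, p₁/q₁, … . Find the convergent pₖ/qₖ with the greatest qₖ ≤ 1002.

√255 = [15; 1, 30, …] (period length 2).
Convergents:
  p_0/q_0 = 15/1
  p_1/q_1 = 16/1
  p_2/q_2 = 495/31
  p_3/q_3 = 511/32
  p_4/q_4 = 15825/991
  p_5/q_5 = 16336/1023
q_4 = 991 ≤ 1002 < 1023 = q_5, so the answer is 15825/991.

15825/991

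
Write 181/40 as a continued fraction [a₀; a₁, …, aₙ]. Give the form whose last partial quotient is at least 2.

181 = 4*40 + 21
40 = 1*21 + 19
21 = 1*19 + 2
19 = 9*2 + 1
2 = 2*1 + 0  (stop)
So 181/40 = [4; 1, 1, 9, 2].

[4; 1, 1, 9, 2]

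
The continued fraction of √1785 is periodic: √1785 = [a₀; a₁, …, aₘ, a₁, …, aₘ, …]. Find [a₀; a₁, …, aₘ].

[42; 4, 84]

a₀ = ⌊√1785⌋ = 42.
With m₀=0, d₀=1 and mₖ₊₁ = dₖaₖ − mₖ, dₖ₊₁ = (n − mₖ₊₁²)/dₖ, aₖ₊₁ = ⌊(a₀+mₖ₊₁)/dₖ₊₁⌋:
  k=1: m=42, d=21, a=4
  k=2: m=42, d=1, a=84
d=1 and a=2a₀=84 at k=2, so the next step gives (m, d) = (42, 21) again — its k=1 value — and the period has length 2.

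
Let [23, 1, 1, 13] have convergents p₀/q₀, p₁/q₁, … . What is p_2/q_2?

Using pₖ = aₖpₖ₋₁ + pₖ₋₂, qₖ = aₖqₖ₋₁ + qₖ₋₂ (with p₋₁=1, p₋₂=0, q₋₁=0, q₋₂=1):
  k=0: a=23, p=23, q=1
  k=1: a=1, p=24, q=1
  k=2: a=1, p=47, q=2

47/2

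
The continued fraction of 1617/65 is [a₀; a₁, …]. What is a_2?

1617 = 24·65 + 57   →  a_0 = 24
65 = 1·57 + 8   →  a_1 = 1
57 = 7·8 + 1   →  a_2 = 7

7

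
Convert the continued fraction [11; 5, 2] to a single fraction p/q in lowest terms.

Using pₖ = aₖpₖ₋₁ + pₖ₋₂ and qₖ = aₖqₖ₋₁ + qₖ₋₂:
  k=0: a=11, p=11, q=1
  k=1: a=5, p=56, q=5
  k=2: a=2, p=123, q=11

123/11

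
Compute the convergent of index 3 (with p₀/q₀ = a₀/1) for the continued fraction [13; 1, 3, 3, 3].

Using pₖ = aₖpₖ₋₁ + pₖ₋₂, qₖ = aₖqₖ₋₁ + qₖ₋₂ (with p₋₁=1, p₋₂=0, q₋₁=0, q₋₂=1):
  k=0: a=13, p=13, q=1
  k=1: a=1, p=14, q=1
  k=2: a=3, p=55, q=4
  k=3: a=3, p=179, q=13

179/13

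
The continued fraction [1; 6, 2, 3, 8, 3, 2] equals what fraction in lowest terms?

Fold from the inside: start with 2/1.
  3 + 1/2 = 7/2
  8 + 2/7 = 58/7
  3 + 7/58 = 181/58
  2 + 58/181 = 420/181
  6 + 181/420 = 2701/420
  1 + 420/2701 = 3121/2701

3121/2701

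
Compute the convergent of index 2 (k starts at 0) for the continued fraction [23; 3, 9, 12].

653/28

Using pₖ = aₖpₖ₋₁ + pₖ₋₂, qₖ = aₖqₖ₋₁ + qₖ₋₂ (with p₋₁=1, p₋₂=0, q₋₁=0, q₋₂=1):
  k=0: a=23, p=23, q=1
  k=1: a=3, p=70, q=3
  k=2: a=9, p=653, q=28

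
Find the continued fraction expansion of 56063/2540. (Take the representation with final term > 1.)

[22; 13, 1, 7, 3, 7]

56063 = 22×2540 + 183
2540 = 13×183 + 161
183 = 1×161 + 22
161 = 7×22 + 7
22 = 3×7 + 1
7 = 7×1 + 0  (stop)
So 56063/2540 = [22; 13, 1, 7, 3, 7].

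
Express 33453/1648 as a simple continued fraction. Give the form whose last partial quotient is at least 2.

33453 = 20·1648 + 493
1648 = 3·493 + 169
493 = 2·169 + 155
169 = 1·155 + 14
155 = 11·14 + 1
14 = 14·1 + 0  (stop)
So 33453/1648 = [20; 3, 2, 1, 11, 14].

[20; 3, 2, 1, 11, 14]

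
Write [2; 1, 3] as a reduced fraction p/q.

Fold from the inside: start with 3/1.
  1 + 1/3 = 4/3
  2 + 3/4 = 11/4

11/4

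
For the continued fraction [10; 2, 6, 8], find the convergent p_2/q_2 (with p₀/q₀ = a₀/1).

Using pₖ = aₖpₖ₋₁ + pₖ₋₂, qₖ = aₖqₖ₋₁ + qₖ₋₂ (with p₋₁=1, p₋₂=0, q₋₁=0, q₋₂=1):
  k=0: a=10, p=10, q=1
  k=1: a=2, p=21, q=2
  k=2: a=6, p=136, q=13

136/13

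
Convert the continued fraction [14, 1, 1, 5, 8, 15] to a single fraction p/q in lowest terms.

19795/1361

Fold from the inside: start with 15/1.
  8 + 1/15 = 121/15
  5 + 15/121 = 620/121
  1 + 121/620 = 741/620
  1 + 620/741 = 1361/741
  14 + 741/1361 = 19795/1361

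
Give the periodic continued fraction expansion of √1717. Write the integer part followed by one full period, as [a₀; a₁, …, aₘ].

a₀ = ⌊√1717⌋ = 41.
With m₀=0, d₀=1 and mₖ₊₁ = dₖaₖ − mₖ, dₖ₊₁ = (n − mₖ₊₁²)/dₖ, aₖ₊₁ = ⌊(a₀+mₖ₊₁)/dₖ₊₁⌋:
  k=1: m=41, d=36, a=2
  k=2: m=31, d=21, a=3
  k=3: m=32, d=33, a=2
  k=4: m=34, d=17, a=4
  k=5: m=34, d=33, a=2
  k=6: m=32, d=21, a=3
  k=7: m=31, d=36, a=2
  k=8: m=41, d=1, a=82
d=1 and a=2a₀=82 at k=8, so the next step gives (m, d) = (41, 36) again — its k=1 value — and the period has length 8.

[41; 2, 3, 2, 4, 2, 3, 2, 82]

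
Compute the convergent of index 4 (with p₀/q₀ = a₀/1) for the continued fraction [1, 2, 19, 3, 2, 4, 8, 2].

412/277

Using pₖ = aₖpₖ₋₁ + pₖ₋₂, qₖ = aₖqₖ₋₁ + qₖ₋₂ (with p₋₁=1, p₋₂=0, q₋₁=0, q₋₂=1):
  k=0: a=1, p=1, q=1
  k=1: a=2, p=3, q=2
  k=2: a=19, p=58, q=39
  k=3: a=3, p=177, q=119
  k=4: a=2, p=412, q=277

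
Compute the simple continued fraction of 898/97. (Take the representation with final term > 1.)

898 = 9·97 + 25
97 = 3·25 + 22
25 = 1·22 + 3
22 = 7·3 + 1
3 = 3·1 + 0  (stop)
So 898/97 = [9; 3, 1, 7, 3].

[9; 3, 1, 7, 3]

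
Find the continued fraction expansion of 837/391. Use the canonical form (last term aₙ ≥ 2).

[2; 7, 9, 6]

837 = 2×391 + 55
391 = 7×55 + 6
55 = 9×6 + 1
6 = 6×1 + 0  (stop)
So 837/391 = [2; 7, 9, 6].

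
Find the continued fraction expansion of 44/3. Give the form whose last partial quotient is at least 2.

[14; 1, 2]

44 = 14×3 + 2
3 = 1×2 + 1
2 = 2×1 + 0  (stop)
So 44/3 = [14; 1, 2].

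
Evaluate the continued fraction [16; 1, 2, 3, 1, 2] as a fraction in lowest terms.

601/36

Fold from the inside: start with 2/1.
  1 + 1/2 = 3/2
  3 + 2/3 = 11/3
  2 + 3/11 = 25/11
  1 + 11/25 = 36/25
  16 + 25/36 = 601/36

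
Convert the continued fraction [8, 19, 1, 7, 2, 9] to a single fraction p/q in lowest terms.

25769/3201

Using pₖ = aₖpₖ₋₁ + pₖ₋₂ and qₖ = aₖqₖ₋₁ + qₖ₋₂:
  k=0: a=8, p=8, q=1
  k=1: a=19, p=153, q=19
  k=2: a=1, p=161, q=20
  k=3: a=7, p=1280, q=159
  k=4: a=2, p=2721, q=338
  k=5: a=9, p=25769, q=3201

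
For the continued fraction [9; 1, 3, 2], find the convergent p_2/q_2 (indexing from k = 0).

Using pₖ = aₖpₖ₋₁ + pₖ₋₂, qₖ = aₖqₖ₋₁ + qₖ₋₂ (with p₋₁=1, p₋₂=0, q₋₁=0, q₋₂=1):
  k=0: a=9, p=9, q=1
  k=1: a=1, p=10, q=1
  k=2: a=3, p=39, q=4

39/4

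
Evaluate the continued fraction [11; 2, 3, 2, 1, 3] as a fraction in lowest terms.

Using pₖ = aₖpₖ₋₁ + pₖ₋₂ and qₖ = aₖqₖ₋₁ + qₖ₋₂:
  k=0: a=11, p=11, q=1
  k=1: a=2, p=23, q=2
  k=2: a=3, p=80, q=7
  k=3: a=2, p=183, q=16
  k=4: a=1, p=263, q=23
  k=5: a=3, p=972, q=85

972/85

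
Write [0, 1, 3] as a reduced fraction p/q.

Using pₖ = aₖpₖ₋₁ + pₖ₋₂ and qₖ = aₖqₖ₋₁ + qₖ₋₂:
  k=0: a=0, p=0, q=1
  k=1: a=1, p=1, q=1
  k=2: a=3, p=3, q=4

3/4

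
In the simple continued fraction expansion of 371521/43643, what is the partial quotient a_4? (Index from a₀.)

371521 = 8·43643 + 22377   →  a_0 = 8
43643 = 1·22377 + 21266   →  a_1 = 1
22377 = 1·21266 + 1111   →  a_2 = 1
21266 = 19·1111 + 157   →  a_3 = 19
1111 = 7·157 + 12   →  a_4 = 7

7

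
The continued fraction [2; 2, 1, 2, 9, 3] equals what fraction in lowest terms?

Fold from the inside: start with 3/1.
  9 + 1/3 = 28/3
  2 + 3/28 = 59/28
  1 + 28/59 = 87/59
  2 + 59/87 = 233/87
  2 + 87/233 = 553/233

553/233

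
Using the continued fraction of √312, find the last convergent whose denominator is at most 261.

√312 = [17; 1, 1, 1, 34, …] (period length 4).
Convergents:
  p_0/q_0 = 17/1
  p_1/q_1 = 18/1
  p_2/q_2 = 35/2
  p_3/q_3 = 53/3
  p_4/q_4 = 1837/104
  p_5/q_5 = 1890/107
  p_6/q_6 = 3727/211
  p_7/q_7 = 5617/318
q_6 = 211 ≤ 261 < 318 = q_7, so the answer is 3727/211.

3727/211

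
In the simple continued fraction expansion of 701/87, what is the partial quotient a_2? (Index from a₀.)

2

701 = 8·87 + 5   →  a_0 = 8
87 = 17·5 + 2   →  a_1 = 17
5 = 2·2 + 1   →  a_2 = 2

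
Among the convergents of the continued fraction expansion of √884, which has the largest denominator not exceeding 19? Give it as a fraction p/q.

√884 = [29; 1, 2, 1, 2, 1, 2, 1, 58, …] (period length 8).
Convergents:
  p_0/q_0 = 29/1
  p_1/q_1 = 30/1
  p_2/q_2 = 89/3
  p_3/q_3 = 119/4
  p_4/q_4 = 327/11
  p_5/q_5 = 446/15
  p_6/q_6 = 1219/41
q_5 = 15 ≤ 19 < 41 = q_6, so the answer is 446/15.

446/15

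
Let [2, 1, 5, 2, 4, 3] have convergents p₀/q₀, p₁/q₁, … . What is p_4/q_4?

Using pₖ = aₖpₖ₋₁ + pₖ₋₂, qₖ = aₖqₖ₋₁ + qₖ₋₂ (with p₋₁=1, p₋₂=0, q₋₁=0, q₋₂=1):
  k=0: a=2, p=2, q=1
  k=1: a=1, p=3, q=1
  k=2: a=5, p=17, q=6
  k=3: a=2, p=37, q=13
  k=4: a=4, p=165, q=58

165/58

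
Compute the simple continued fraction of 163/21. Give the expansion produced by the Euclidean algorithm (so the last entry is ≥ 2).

[7; 1, 3, 5]

163 = 7×21 + 16
21 = 1×16 + 5
16 = 3×5 + 1
5 = 5×1 + 0  (stop)
So 163/21 = [7; 1, 3, 5].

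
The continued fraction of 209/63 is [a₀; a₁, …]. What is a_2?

209 = 3·63 + 20   →  a_0 = 3
63 = 3·20 + 3   →  a_1 = 3
20 = 6·3 + 2   →  a_2 = 6

6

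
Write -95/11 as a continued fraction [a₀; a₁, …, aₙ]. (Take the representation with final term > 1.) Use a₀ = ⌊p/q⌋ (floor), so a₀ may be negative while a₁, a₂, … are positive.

[-9; 2, 1, 3]

-95 = -9·11 + 4
11 = 2·4 + 3
4 = 1·3 + 1
3 = 3·1 + 0  (stop)
So -95/11 = [-9; 2, 1, 3].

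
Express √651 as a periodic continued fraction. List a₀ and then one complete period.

[25; 1, 1, 16, 1, 1, 50]

a₀ = ⌊√651⌋ = 25.
With m₀=0, d₀=1 and mₖ₊₁ = dₖaₖ − mₖ, dₖ₊₁ = (n − mₖ₊₁²)/dₖ, aₖ₊₁ = ⌊(a₀+mₖ₊₁)/dₖ₊₁⌋:
  k=1: m=25, d=26, a=1
  k=2: m=1, d=25, a=1
  k=3: m=24, d=3, a=16
  k=4: m=24, d=25, a=1
  k=5: m=1, d=26, a=1
  k=6: m=25, d=1, a=50
d=1 and a=2a₀=50 at k=6, so the next step gives (m, d) = (25, 26) again — its k=1 value — and the period has length 6.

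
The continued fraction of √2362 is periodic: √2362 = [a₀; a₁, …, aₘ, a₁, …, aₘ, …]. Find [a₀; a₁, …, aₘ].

[48; 1, 1, 1, 1, 96]

a₀ = ⌊√2362⌋ = 48.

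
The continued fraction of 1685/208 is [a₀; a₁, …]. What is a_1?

1685 = 8·208 + 21   →  a_0 = 8
208 = 9·21 + 19   →  a_1 = 9

9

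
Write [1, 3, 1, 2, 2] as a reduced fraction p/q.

Fold from the inside: start with 2/1.
  2 + 1/2 = 5/2
  1 + 2/5 = 7/5
  3 + 5/7 = 26/7
  1 + 7/26 = 33/26

33/26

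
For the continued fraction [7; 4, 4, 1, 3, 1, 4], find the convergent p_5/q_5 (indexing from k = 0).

Using pₖ = aₖpₖ₋₁ + pₖ₋₂, qₖ = aₖqₖ₋₁ + qₖ₋₂ (with p₋₁=1, p₋₂=0, q₋₁=0, q₋₂=1):
  k=0: a=7, p=7, q=1
  k=1: a=4, p=29, q=4
  k=2: a=4, p=123, q=17
  k=3: a=1, p=152, q=21
  k=4: a=3, p=579, q=80
  k=5: a=1, p=731, q=101

731/101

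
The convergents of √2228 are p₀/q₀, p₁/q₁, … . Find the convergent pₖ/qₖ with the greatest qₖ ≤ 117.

5381/114

√2228 = [47; 4, 1, 22, 1, 4, 94, …] (period length 6).
Convergents:
  p_0/q_0 = 47/1
  p_1/q_1 = 189/4
  p_2/q_2 = 236/5
  p_3/q_3 = 5381/114
  p_4/q_4 = 5617/119
q_3 = 114 ≤ 117 < 119 = q_4, so the answer is 5381/114.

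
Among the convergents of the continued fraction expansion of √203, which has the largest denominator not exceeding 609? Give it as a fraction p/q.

6497/456

√203 = [14; 4, 28, …] (period length 2).
Convergents:
  p_0/q_0 = 14/1
  p_1/q_1 = 57/4
  p_2/q_2 = 1610/113
  p_3/q_3 = 6497/456
  p_4/q_4 = 183526/12881
q_3 = 456 ≤ 609 < 12881 = q_4, so the answer is 6497/456.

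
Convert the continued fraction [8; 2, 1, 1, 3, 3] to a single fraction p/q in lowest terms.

495/59

Using pₖ = aₖpₖ₋₁ + pₖ₋₂ and qₖ = aₖqₖ₋₁ + qₖ₋₂:
  k=0: a=8, p=8, q=1
  k=1: a=2, p=17, q=2
  k=2: a=1, p=25, q=3
  k=3: a=1, p=42, q=5
  k=4: a=3, p=151, q=18
  k=5: a=3, p=495, q=59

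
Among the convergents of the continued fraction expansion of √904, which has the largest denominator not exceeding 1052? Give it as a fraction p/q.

27090/901

√904 = [30; 15, 60, …] (period length 2).
Convergents:
  p_0/q_0 = 30/1
  p_1/q_1 = 451/15
  p_2/q_2 = 27090/901
  p_3/q_3 = 406801/13530
q_2 = 901 ≤ 1052 < 13530 = q_3, so the answer is 27090/901.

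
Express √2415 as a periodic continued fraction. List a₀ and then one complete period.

a₀ = ⌊√2415⌋ = 49.
With m₀=0, d₀=1 and mₖ₊₁ = dₖaₖ − mₖ, dₖ₊₁ = (n − mₖ₊₁²)/dₖ, aₖ₊₁ = ⌊(a₀+mₖ₊₁)/dₖ₊₁⌋:
  k=1: m=49, d=14, a=7
  k=2: m=49, d=1, a=98
d=1 and a=2a₀=98 at k=2, so the next step gives (m, d) = (49, 14) again — its k=1 value — and the period has length 2.

[49; 7, 98]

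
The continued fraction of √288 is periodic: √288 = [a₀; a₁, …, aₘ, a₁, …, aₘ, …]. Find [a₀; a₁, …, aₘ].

a₀ = ⌊√288⌋ = 16.
With m₀=0, d₀=1 and mₖ₊₁ = dₖaₖ − mₖ, dₖ₊₁ = (n − mₖ₊₁²)/dₖ, aₖ₊₁ = ⌊(a₀+mₖ₊₁)/dₖ₊₁⌋:
  k=1: m=16, d=32, a=1
  k=2: m=16, d=1, a=32
d=1 and a=2a₀=32 at k=2, so the next step gives (m, d) = (16, 32) again — its k=1 value — and the period has length 2.

[16; 1, 32]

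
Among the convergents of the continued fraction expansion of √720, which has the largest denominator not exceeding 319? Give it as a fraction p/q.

8506/317

√720 = [26; 1, 4, 1, 52, …] (period length 4).
Convergents:
  p_0/q_0 = 26/1
  p_1/q_1 = 27/1
  p_2/q_2 = 134/5
  p_3/q_3 = 161/6
  p_4/q_4 = 8506/317
  p_5/q_5 = 8667/323
q_4 = 317 ≤ 319 < 323 = q_5, so the answer is 8506/317.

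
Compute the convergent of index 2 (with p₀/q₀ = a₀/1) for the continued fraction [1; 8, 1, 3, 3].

Using pₖ = aₖpₖ₋₁ + pₖ₋₂, qₖ = aₖqₖ₋₁ + qₖ₋₂ (with p₋₁=1, p₋₂=0, q₋₁=0, q₋₂=1):
  k=0: a=1, p=1, q=1
  k=1: a=8, p=9, q=8
  k=2: a=1, p=10, q=9

10/9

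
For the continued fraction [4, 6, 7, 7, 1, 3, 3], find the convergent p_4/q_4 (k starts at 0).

1457/350

Using pₖ = aₖpₖ₋₁ + pₖ₋₂, qₖ = aₖqₖ₋₁ + qₖ₋₂ (with p₋₁=1, p₋₂=0, q₋₁=0, q₋₂=1):
  k=0: a=4, p=4, q=1
  k=1: a=6, p=25, q=6
  k=2: a=7, p=179, q=43
  k=3: a=7, p=1278, q=307
  k=4: a=1, p=1457, q=350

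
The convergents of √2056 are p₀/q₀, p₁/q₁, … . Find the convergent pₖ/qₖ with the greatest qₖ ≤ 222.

4625/102

√2056 = [45; 2, 1, 10, 1, 2, 90, …] (period length 6).
Convergents:
  p_0/q_0 = 45/1
  p_1/q_1 = 91/2
  p_2/q_2 = 136/3
  p_3/q_3 = 1451/32
  p_4/q_4 = 1587/35
  p_5/q_5 = 4625/102
  p_6/q_6 = 417837/9215
q_5 = 102 ≤ 222 < 9215 = q_6, so the answer is 4625/102.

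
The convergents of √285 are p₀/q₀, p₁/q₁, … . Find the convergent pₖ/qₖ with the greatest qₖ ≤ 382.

√285 = [16; 1, 7, 2, 7, 1, 32, …] (period length 6).
Convergents:
  p_0/q_0 = 16/1
  p_1/q_1 = 17/1
  p_2/q_2 = 135/8
  p_3/q_3 = 287/17
  p_4/q_4 = 2144/127
  p_5/q_5 = 2431/144
  p_6/q_6 = 79936/4735
q_5 = 144 ≤ 382 < 4735 = q_6, so the answer is 2431/144.

2431/144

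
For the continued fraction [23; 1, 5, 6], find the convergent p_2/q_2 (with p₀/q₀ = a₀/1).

143/6

Using pₖ = aₖpₖ₋₁ + pₖ₋₂, qₖ = aₖqₖ₋₁ + qₖ₋₂ (with p₋₁=1, p₋₂=0, q₋₁=0, q₋₂=1):
  k=0: a=23, p=23, q=1
  k=1: a=1, p=24, q=1
  k=2: a=5, p=143, q=6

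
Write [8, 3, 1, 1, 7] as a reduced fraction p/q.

Using pₖ = aₖpₖ₋₁ + pₖ₋₂ and qₖ = aₖqₖ₋₁ + qₖ₋₂:
  k=0: a=8, p=8, q=1
  k=1: a=3, p=25, q=3
  k=2: a=1, p=33, q=4
  k=3: a=1, p=58, q=7
  k=4: a=7, p=439, q=53

439/53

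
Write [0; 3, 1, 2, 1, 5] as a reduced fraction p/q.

23/86

Using pₖ = aₖpₖ₋₁ + pₖ₋₂ and qₖ = aₖqₖ₋₁ + qₖ₋₂:
  k=0: a=0, p=0, q=1
  k=1: a=3, p=1, q=3
  k=2: a=1, p=1, q=4
  k=3: a=2, p=3, q=11
  k=4: a=1, p=4, q=15
  k=5: a=5, p=23, q=86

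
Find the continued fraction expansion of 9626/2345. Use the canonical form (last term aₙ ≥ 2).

9626 = 4×2345 + 246
2345 = 9×246 + 131
246 = 1×131 + 115
131 = 1×115 + 16
115 = 7×16 + 3
16 = 5×3 + 1
3 = 3×1 + 0  (stop)
So 9626/2345 = [4; 9, 1, 1, 7, 5, 3].

[4; 9, 1, 1, 7, 5, 3]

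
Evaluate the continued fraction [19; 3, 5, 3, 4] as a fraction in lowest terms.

Fold from the inside: start with 4/1.
  3 + 1/4 = 13/4
  5 + 4/13 = 69/13
  3 + 13/69 = 220/69
  19 + 69/220 = 4249/220

4249/220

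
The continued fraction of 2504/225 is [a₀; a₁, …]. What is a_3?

2504 = 11·225 + 29   →  a_0 = 11
225 = 7·29 + 22   →  a_1 = 7
29 = 1·22 + 7   →  a_2 = 1
22 = 3·7 + 1   →  a_3 = 3

3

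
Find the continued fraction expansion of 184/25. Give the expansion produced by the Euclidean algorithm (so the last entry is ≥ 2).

184 = 7*25 + 9
25 = 2*9 + 7
9 = 1*7 + 2
7 = 3*2 + 1
2 = 2*1 + 0  (stop)
So 184/25 = [7; 2, 1, 3, 2].

[7; 2, 1, 3, 2]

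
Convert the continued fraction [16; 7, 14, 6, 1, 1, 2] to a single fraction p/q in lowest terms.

Using pₖ = aₖpₖ₋₁ + pₖ₋₂ and qₖ = aₖqₖ₋₁ + qₖ₋₂:
  k=0: a=16, p=16, q=1
  k=1: a=7, p=113, q=7
  k=2: a=14, p=1598, q=99
  k=3: a=6, p=9701, q=601
  k=4: a=1, p=11299, q=700
  k=5: a=1, p=21000, q=1301
  k=6: a=2, p=53299, q=3302

53299/3302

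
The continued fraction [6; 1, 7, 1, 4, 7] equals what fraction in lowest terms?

2183/317

Using pₖ = aₖpₖ₋₁ + pₖ₋₂ and qₖ = aₖqₖ₋₁ + qₖ₋₂:
  k=0: a=6, p=6, q=1
  k=1: a=1, p=7, q=1
  k=2: a=7, p=55, q=8
  k=3: a=1, p=62, q=9
  k=4: a=4, p=303, q=44
  k=5: a=7, p=2183, q=317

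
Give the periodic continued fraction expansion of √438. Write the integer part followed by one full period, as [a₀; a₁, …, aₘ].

[20; 1, 12, 1, 40]

a₀ = ⌊√438⌋ = 20.
With m₀=0, d₀=1 and mₖ₊₁ = dₖaₖ − mₖ, dₖ₊₁ = (n − mₖ₊₁²)/dₖ, aₖ₊₁ = ⌊(a₀+mₖ₊₁)/dₖ₊₁⌋:
  k=1: m=20, d=38, a=1
  k=2: m=18, d=3, a=12
  k=3: m=18, d=38, a=1
  k=4: m=20, d=1, a=40
d=1 and a=2a₀=40 at k=4, so the next step gives (m, d) = (20, 38) again — its k=1 value — and the period has length 4.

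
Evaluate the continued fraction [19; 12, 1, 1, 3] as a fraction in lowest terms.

Using pₖ = aₖpₖ₋₁ + pₖ₋₂ and qₖ = aₖqₖ₋₁ + qₖ₋₂:
  k=0: a=19, p=19, q=1
  k=1: a=12, p=229, q=12
  k=2: a=1, p=248, q=13
  k=3: a=1, p=477, q=25
  k=4: a=3, p=1679, q=88

1679/88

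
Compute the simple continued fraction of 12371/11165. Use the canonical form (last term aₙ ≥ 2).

12371 = 1×11165 + 1206
11165 = 9×1206 + 311
1206 = 3×311 + 273
311 = 1×273 + 38
273 = 7×38 + 7
38 = 5×7 + 3
7 = 2×3 + 1
3 = 3×1 + 0  (stop)
So 12371/11165 = [1; 9, 3, 1, 7, 5, 2, 3].

[1; 9, 3, 1, 7, 5, 2, 3]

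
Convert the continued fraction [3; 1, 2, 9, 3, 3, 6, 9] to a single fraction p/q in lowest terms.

61345/16678

Fold from the inside: start with 9/1.
  6 + 1/9 = 55/9
  3 + 9/55 = 174/55
  3 + 55/174 = 577/174
  9 + 174/577 = 5367/577
  2 + 577/5367 = 11311/5367
  1 + 5367/11311 = 16678/11311
  3 + 11311/16678 = 61345/16678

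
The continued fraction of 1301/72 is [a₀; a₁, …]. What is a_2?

1301 = 18·72 + 5   →  a_0 = 18
72 = 14·5 + 2   →  a_1 = 14
5 = 2·2 + 1   →  a_2 = 2

2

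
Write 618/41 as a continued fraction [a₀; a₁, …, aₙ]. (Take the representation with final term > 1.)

[15; 13, 1, 2]

618 = 15*41 + 3
41 = 13*3 + 2
3 = 1*2 + 1
2 = 2*1 + 0  (stop)
So 618/41 = [15; 13, 1, 2].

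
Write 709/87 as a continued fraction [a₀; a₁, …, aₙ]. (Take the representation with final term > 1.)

[8; 6, 1, 2, 4]

709 = 8*87 + 13
87 = 6*13 + 9
13 = 1*9 + 4
9 = 2*4 + 1
4 = 4*1 + 0  (stop)
So 709/87 = [8; 6, 1, 2, 4].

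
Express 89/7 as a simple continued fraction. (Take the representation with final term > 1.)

89 = 12·7 + 5
7 = 1·5 + 2
5 = 2·2 + 1
2 = 2·1 + 0  (stop)
So 89/7 = [12; 1, 2, 2].

[12; 1, 2, 2]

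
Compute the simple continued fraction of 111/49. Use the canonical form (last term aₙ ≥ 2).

[2; 3, 1, 3, 3]

111 = 2×49 + 13
49 = 3×13 + 10
13 = 1×10 + 3
10 = 3×3 + 1
3 = 3×1 + 0  (stop)
So 111/49 = [2; 3, 1, 3, 3].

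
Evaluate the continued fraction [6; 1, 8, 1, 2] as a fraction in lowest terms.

Using pₖ = aₖpₖ₋₁ + pₖ₋₂ and qₖ = aₖqₖ₋₁ + qₖ₋₂:
  k=0: a=6, p=6, q=1
  k=1: a=1, p=7, q=1
  k=2: a=8, p=62, q=9
  k=3: a=1, p=69, q=10
  k=4: a=2, p=200, q=29

200/29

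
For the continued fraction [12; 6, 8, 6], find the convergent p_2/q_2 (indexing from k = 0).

Using pₖ = aₖpₖ₋₁ + pₖ₋₂, qₖ = aₖqₖ₋₁ + qₖ₋₂ (with p₋₁=1, p₋₂=0, q₋₁=0, q₋₂=1):
  k=0: a=12, p=12, q=1
  k=1: a=6, p=73, q=6
  k=2: a=8, p=596, q=49

596/49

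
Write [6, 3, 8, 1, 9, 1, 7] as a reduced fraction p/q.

15247/2412

Using pₖ = aₖpₖ₋₁ + pₖ₋₂ and qₖ = aₖqₖ₋₁ + qₖ₋₂:
  k=0: a=6, p=6, q=1
  k=1: a=3, p=19, q=3
  k=2: a=8, p=158, q=25
  k=3: a=1, p=177, q=28
  k=4: a=9, p=1751, q=277
  k=5: a=1, p=1928, q=305
  k=6: a=7, p=15247, q=2412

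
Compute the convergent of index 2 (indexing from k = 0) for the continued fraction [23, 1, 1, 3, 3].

47/2

Using pₖ = aₖpₖ₋₁ + pₖ₋₂, qₖ = aₖqₖ₋₁ + qₖ₋₂ (with p₋₁=1, p₋₂=0, q₋₁=0, q₋₂=1):
  k=0: a=23, p=23, q=1
  k=1: a=1, p=24, q=1
  k=2: a=1, p=47, q=2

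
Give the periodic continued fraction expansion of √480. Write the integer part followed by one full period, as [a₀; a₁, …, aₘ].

a₀ = ⌊√480⌋ = 21.
With m₀=0, d₀=1 and mₖ₊₁ = dₖaₖ − mₖ, dₖ₊₁ = (n − mₖ₊₁²)/dₖ, aₖ₊₁ = ⌊(a₀+mₖ₊₁)/dₖ₊₁⌋:
  k=1: m=21, d=39, a=1
  k=2: m=18, d=4, a=9
  k=3: m=18, d=39, a=1
  k=4: m=21, d=1, a=42
d=1 and a=2a₀=42 at k=4, so the next step gives (m, d) = (21, 39) again — its k=1 value — and the period has length 4.

[21; 1, 9, 1, 42]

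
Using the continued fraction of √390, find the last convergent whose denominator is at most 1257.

12481/632

√390 = [19; 1, 2, 1, 38, …] (period length 4).
Convergents:
  p_0/q_0 = 19/1
  p_1/q_1 = 20/1
  p_2/q_2 = 59/3
  p_3/q_3 = 79/4
  p_4/q_4 = 3061/155
  p_5/q_5 = 3140/159
  p_6/q_6 = 9341/473
  p_7/q_7 = 12481/632
  p_8/q_8 = 483619/24489
q_7 = 632 ≤ 1257 < 24489 = q_8, so the answer is 12481/632.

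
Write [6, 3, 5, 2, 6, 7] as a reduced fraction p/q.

Using pₖ = aₖpₖ₋₁ + pₖ₋₂ and qₖ = aₖqₖ₋₁ + qₖ₋₂:
  k=0: a=6, p=6, q=1
  k=1: a=3, p=19, q=3
  k=2: a=5, p=101, q=16
  k=3: a=2, p=221, q=35
  k=4: a=6, p=1427, q=226
  k=5: a=7, p=10210, q=1617

10210/1617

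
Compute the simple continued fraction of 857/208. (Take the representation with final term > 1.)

[4; 8, 3, 8]

857 = 4*208 + 25
208 = 8*25 + 8
25 = 3*8 + 1
8 = 8*1 + 0  (stop)
So 857/208 = [4; 8, 3, 8].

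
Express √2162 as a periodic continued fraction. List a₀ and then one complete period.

a₀ = ⌊√2162⌋ = 46.
With m₀=0, d₀=1 and mₖ₊₁ = dₖaₖ − mₖ, dₖ₊₁ = (n − mₖ₊₁²)/dₖ, aₖ₊₁ = ⌊(a₀+mₖ₊₁)/dₖ₊₁⌋:
  k=1: m=46, d=46, a=2
  k=2: m=46, d=1, a=92
d=1 and a=2a₀=92 at k=2, so the next step gives (m, d) = (46, 46) again — its k=1 value — and the period has length 2.

[46; 2, 92]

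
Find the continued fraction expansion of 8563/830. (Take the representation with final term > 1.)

[10; 3, 6, 2, 2, 2, 3]

8563 = 10·830 + 263
830 = 3·263 + 41
263 = 6·41 + 17
41 = 2·17 + 7
17 = 2·7 + 3
7 = 2·3 + 1
3 = 3·1 + 0  (stop)
So 8563/830 = [10; 3, 6, 2, 2, 2, 3].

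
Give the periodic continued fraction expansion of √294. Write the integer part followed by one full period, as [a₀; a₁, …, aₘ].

a₀ = ⌊√294⌋ = 17.
With m₀=0, d₀=1 and mₖ₊₁ = dₖaₖ − mₖ, dₖ₊₁ = (n − mₖ₊₁²)/dₖ, aₖ₊₁ = ⌊(a₀+mₖ₊₁)/dₖ₊₁⌋:
  k=1: m=17, d=5, a=6
  k=2: m=13, d=25, a=1
  k=3: m=12, d=6, a=4
  k=4: m=12, d=25, a=1
  k=5: m=13, d=5, a=6
  k=6: m=17, d=1, a=34
d=1 and a=2a₀=34 at k=6, so the next step gives (m, d) = (17, 5) again — its k=1 value — and the period has length 6.

[17; 6, 1, 4, 1, 6, 34]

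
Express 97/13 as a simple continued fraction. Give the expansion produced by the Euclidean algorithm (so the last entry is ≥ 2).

[7; 2, 6]

97 = 7×13 + 6
13 = 2×6 + 1
6 = 6×1 + 0  (stop)
So 97/13 = [7; 2, 6].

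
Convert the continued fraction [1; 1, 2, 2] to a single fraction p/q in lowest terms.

Fold from the inside: start with 2/1.
  2 + 1/2 = 5/2
  1 + 2/5 = 7/5
  1 + 5/7 = 12/7

12/7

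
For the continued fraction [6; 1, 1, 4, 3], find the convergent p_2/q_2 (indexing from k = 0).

Using pₖ = aₖpₖ₋₁ + pₖ₋₂, qₖ = aₖqₖ₋₁ + qₖ₋₂ (with p₋₁=1, p₋₂=0, q₋₁=0, q₋₂=1):
  k=0: a=6, p=6, q=1
  k=1: a=1, p=7, q=1
  k=2: a=1, p=13, q=2

13/2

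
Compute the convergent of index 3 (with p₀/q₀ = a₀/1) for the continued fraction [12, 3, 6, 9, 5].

Using pₖ = aₖpₖ₋₁ + pₖ₋₂, qₖ = aₖqₖ₋₁ + qₖ₋₂ (with p₋₁=1, p₋₂=0, q₋₁=0, q₋₂=1):
  k=0: a=12, p=12, q=1
  k=1: a=3, p=37, q=3
  k=2: a=6, p=234, q=19
  k=3: a=9, p=2143, q=174

2143/174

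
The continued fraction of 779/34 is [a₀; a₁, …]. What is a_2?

779 = 22·34 + 31   →  a_0 = 22
34 = 1·31 + 3   →  a_1 = 1
31 = 10·3 + 1   →  a_2 = 10

10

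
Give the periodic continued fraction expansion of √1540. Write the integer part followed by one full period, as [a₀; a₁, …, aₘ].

[39; 4, 8, 2, 8, 4, 78]

a₀ = ⌊√1540⌋ = 39.
With m₀=0, d₀=1 and mₖ₊₁ = dₖaₖ − mₖ, dₖ₊₁ = (n − mₖ₊₁²)/dₖ, aₖ₊₁ = ⌊(a₀+mₖ₊₁)/dₖ₊₁⌋:
  k=1: m=39, d=19, a=4
  k=2: m=37, d=9, a=8
  k=3: m=35, d=35, a=2
  k=4: m=35, d=9, a=8
  k=5: m=37, d=19, a=4
  k=6: m=39, d=1, a=78
d=1 and a=2a₀=78 at k=6, so the next step gives (m, d) = (39, 19) again — its k=1 value — and the period has length 6.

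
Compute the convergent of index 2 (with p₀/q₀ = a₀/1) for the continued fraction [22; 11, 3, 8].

Using pₖ = aₖpₖ₋₁ + pₖ₋₂, qₖ = aₖqₖ₋₁ + qₖ₋₂ (with p₋₁=1, p₋₂=0, q₋₁=0, q₋₂=1):
  k=0: a=22, p=22, q=1
  k=1: a=11, p=243, q=11
  k=2: a=3, p=751, q=34

751/34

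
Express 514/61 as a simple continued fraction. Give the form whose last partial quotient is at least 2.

[8; 2, 2, 1, 8]

514 = 8*61 + 26
61 = 2*26 + 9
26 = 2*9 + 8
9 = 1*8 + 1
8 = 8*1 + 0  (stop)
So 514/61 = [8; 2, 2, 1, 8].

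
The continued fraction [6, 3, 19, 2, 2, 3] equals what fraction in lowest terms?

Fold from the inside: start with 3/1.
  2 + 1/3 = 7/3
  2 + 3/7 = 17/7
  19 + 7/17 = 330/17
  3 + 17/330 = 1007/330
  6 + 330/1007 = 6372/1007

6372/1007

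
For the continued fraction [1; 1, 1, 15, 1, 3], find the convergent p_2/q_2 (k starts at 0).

Using pₖ = aₖpₖ₋₁ + pₖ₋₂, qₖ = aₖqₖ₋₁ + qₖ₋₂ (with p₋₁=1, p₋₂=0, q₋₁=0, q₋₂=1):
  k=0: a=1, p=1, q=1
  k=1: a=1, p=2, q=1
  k=2: a=1, p=3, q=2

3/2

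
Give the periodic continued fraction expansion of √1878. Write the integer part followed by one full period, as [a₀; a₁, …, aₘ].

a₀ = ⌊√1878⌋ = 43.
With m₀=0, d₀=1 and mₖ₊₁ = dₖaₖ − mₖ, dₖ₊₁ = (n − mₖ₊₁²)/dₖ, aₖ₊₁ = ⌊(a₀+mₖ₊₁)/dₖ₊₁⌋:
  k=1: m=43, d=29, a=2
  k=2: m=15, d=57, a=1
  k=3: m=42, d=2, a=42
  k=4: m=42, d=57, a=1
  k=5: m=15, d=29, a=2
  k=6: m=43, d=1, a=86
d=1 and a=2a₀=86 at k=6, so the next step gives (m, d) = (43, 29) again — its k=1 value — and the period has length 6.

[43; 2, 1, 42, 1, 2, 86]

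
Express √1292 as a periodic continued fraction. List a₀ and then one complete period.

[35; 1, 16, 1, 70]

a₀ = ⌊√1292⌋ = 35.
With m₀=0, d₀=1 and mₖ₊₁ = dₖaₖ − mₖ, dₖ₊₁ = (n − mₖ₊₁²)/dₖ, aₖ₊₁ = ⌊(a₀+mₖ₊₁)/dₖ₊₁⌋:
  k=1: m=35, d=67, a=1
  k=2: m=32, d=4, a=16
  k=3: m=32, d=67, a=1
  k=4: m=35, d=1, a=70
d=1 and a=2a₀=70 at k=4, so the next step gives (m, d) = (35, 67) again — its k=1 value — and the period has length 4.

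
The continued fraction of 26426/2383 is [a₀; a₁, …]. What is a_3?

3

26426 = 11·2383 + 213   →  a_0 = 11
2383 = 11·213 + 40   →  a_1 = 11
213 = 5·40 + 13   →  a_2 = 5
40 = 3·13 + 1   →  a_3 = 3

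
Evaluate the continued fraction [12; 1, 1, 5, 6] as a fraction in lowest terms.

Fold from the inside: start with 6/1.
  5 + 1/6 = 31/6
  1 + 6/31 = 37/31
  1 + 31/37 = 68/37
  12 + 37/68 = 853/68

853/68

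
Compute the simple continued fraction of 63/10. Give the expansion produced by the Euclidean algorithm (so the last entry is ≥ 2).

[6; 3, 3]

63 = 6×10 + 3
10 = 3×3 + 1
3 = 3×1 + 0  (stop)
So 63/10 = [6; 3, 3].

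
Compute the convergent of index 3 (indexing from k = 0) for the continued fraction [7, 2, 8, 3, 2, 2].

396/53

Using pₖ = aₖpₖ₋₁ + pₖ₋₂, qₖ = aₖqₖ₋₁ + qₖ₋₂ (with p₋₁=1, p₋₂=0, q₋₁=0, q₋₂=1):
  k=0: a=7, p=7, q=1
  k=1: a=2, p=15, q=2
  k=2: a=8, p=127, q=17
  k=3: a=3, p=396, q=53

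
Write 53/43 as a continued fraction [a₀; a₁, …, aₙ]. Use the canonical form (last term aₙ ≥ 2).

53 = 1×43 + 10
43 = 4×10 + 3
10 = 3×3 + 1
3 = 3×1 + 0  (stop)
So 53/43 = [1; 4, 3, 3].

[1; 4, 3, 3]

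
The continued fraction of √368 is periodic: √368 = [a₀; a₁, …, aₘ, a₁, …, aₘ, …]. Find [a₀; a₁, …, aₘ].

a₀ = ⌊√368⌋ = 19.

[19; 5, 2, 5, 38]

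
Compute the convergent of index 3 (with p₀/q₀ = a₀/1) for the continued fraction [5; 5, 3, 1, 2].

Using pₖ = aₖpₖ₋₁ + pₖ₋₂, qₖ = aₖqₖ₋₁ + qₖ₋₂ (with p₋₁=1, p₋₂=0, q₋₁=0, q₋₂=1):
  k=0: a=5, p=5, q=1
  k=1: a=5, p=26, q=5
  k=2: a=3, p=83, q=16
  k=3: a=1, p=109, q=21

109/21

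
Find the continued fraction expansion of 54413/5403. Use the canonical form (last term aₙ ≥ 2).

[10; 14, 9, 2, 1, 13]

54413 = 10×5403 + 383
5403 = 14×383 + 41
383 = 9×41 + 14
41 = 2×14 + 13
14 = 1×13 + 1
13 = 13×1 + 0  (stop)
So 54413/5403 = [10; 14, 9, 2, 1, 13].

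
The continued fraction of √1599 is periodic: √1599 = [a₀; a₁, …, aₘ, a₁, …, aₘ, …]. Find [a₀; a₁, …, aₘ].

a₀ = ⌊√1599⌋ = 39.
With m₀=0, d₀=1 and mₖ₊₁ = dₖaₖ − mₖ, dₖ₊₁ = (n − mₖ₊₁²)/dₖ, aₖ₊₁ = ⌊(a₀+mₖ₊₁)/dₖ₊₁⌋:
  k=1: m=39, d=78, a=1
  k=2: m=39, d=1, a=78
d=1 and a=2a₀=78 at k=2, so the next step gives (m, d) = (39, 78) again — its k=1 value — and the period has length 2.

[39; 1, 78]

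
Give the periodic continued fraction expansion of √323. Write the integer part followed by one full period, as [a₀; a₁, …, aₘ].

a₀ = ⌊√323⌋ = 17.
With m₀=0, d₀=1 and mₖ₊₁ = dₖaₖ − mₖ, dₖ₊₁ = (n − mₖ₊₁²)/dₖ, aₖ₊₁ = ⌊(a₀+mₖ₊₁)/dₖ₊₁⌋:
  k=1: m=17, d=34, a=1
  k=2: m=17, d=1, a=34
d=1 and a=2a₀=34 at k=2, so the next step gives (m, d) = (17, 34) again — its k=1 value — and the period has length 2.

[17; 1, 34]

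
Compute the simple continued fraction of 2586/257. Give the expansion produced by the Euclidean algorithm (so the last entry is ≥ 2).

[10; 16, 16]

2586 = 10·257 + 16
257 = 16·16 + 1
16 = 16·1 + 0  (stop)
So 2586/257 = [10; 16, 16].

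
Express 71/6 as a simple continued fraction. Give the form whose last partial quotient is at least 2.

71 = 11·6 + 5
6 = 1·5 + 1
5 = 5·1 + 0  (stop)
So 71/6 = [11; 1, 5].

[11; 1, 5]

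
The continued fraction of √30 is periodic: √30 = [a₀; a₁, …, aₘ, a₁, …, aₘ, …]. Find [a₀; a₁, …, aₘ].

a₀ = ⌊√30⌋ = 5.
With m₀=0, d₀=1 and mₖ₊₁ = dₖaₖ − mₖ, dₖ₊₁ = (n − mₖ₊₁²)/dₖ, aₖ₊₁ = ⌊(a₀+mₖ₊₁)/dₖ₊₁⌋:
  k=1: m=5, d=5, a=2
  k=2: m=5, d=1, a=10
d=1 and a=2a₀=10 at k=2, so the next step gives (m, d) = (5, 5) again — its k=1 value — and the period has length 2.

[5; 2, 10]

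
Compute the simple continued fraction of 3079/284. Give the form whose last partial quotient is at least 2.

3079 = 10×284 + 239
284 = 1×239 + 45
239 = 5×45 + 14
45 = 3×14 + 3
14 = 4×3 + 2
3 = 1×2 + 1
2 = 2×1 + 0  (stop)
So 3079/284 = [10; 1, 5, 3, 4, 1, 2].

[10; 1, 5, 3, 4, 1, 2]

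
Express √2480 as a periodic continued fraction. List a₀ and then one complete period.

a₀ = ⌊√2480⌋ = 49.
With m₀=0, d₀=1 and mₖ₊₁ = dₖaₖ − mₖ, dₖ₊₁ = (n − mₖ₊₁²)/dₖ, aₖ₊₁ = ⌊(a₀+mₖ₊₁)/dₖ₊₁⌋:
  k=1: m=49, d=79, a=1
  k=2: m=30, d=20, a=3
  k=3: m=30, d=79, a=1
  k=4: m=49, d=1, a=98
d=1 and a=2a₀=98 at k=4, so the next step gives (m, d) = (49, 79) again — its k=1 value — and the period has length 4.

[49; 1, 3, 1, 98]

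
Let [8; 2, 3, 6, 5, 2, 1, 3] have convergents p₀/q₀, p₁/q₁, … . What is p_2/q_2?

59/7

Using pₖ = aₖpₖ₋₁ + pₖ₋₂, qₖ = aₖqₖ₋₁ + qₖ₋₂ (with p₋₁=1, p₋₂=0, q₋₁=0, q₋₂=1):
  k=0: a=8, p=8, q=1
  k=1: a=2, p=17, q=2
  k=2: a=3, p=59, q=7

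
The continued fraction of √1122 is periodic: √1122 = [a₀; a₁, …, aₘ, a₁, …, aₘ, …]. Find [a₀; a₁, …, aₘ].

a₀ = ⌊√1122⌋ = 33.
With m₀=0, d₀=1 and mₖ₊₁ = dₖaₖ − mₖ, dₖ₊₁ = (n − mₖ₊₁²)/dₖ, aₖ₊₁ = ⌊(a₀+mₖ₊₁)/dₖ₊₁⌋:
  k=1: m=33, d=33, a=2
  k=2: m=33, d=1, a=66
d=1 and a=2a₀=66 at k=2, so the next step gives (m, d) = (33, 33) again — its k=1 value — and the period has length 2.

[33; 2, 66]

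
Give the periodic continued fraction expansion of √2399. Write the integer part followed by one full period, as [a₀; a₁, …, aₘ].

[48; 1, 47, 1, 96]

a₀ = ⌊√2399⌋ = 48.
With m₀=0, d₀=1 and mₖ₊₁ = dₖaₖ − mₖ, dₖ₊₁ = (n − mₖ₊₁²)/dₖ, aₖ₊₁ = ⌊(a₀+mₖ₊₁)/dₖ₊₁⌋:
  k=1: m=48, d=95, a=1
  k=2: m=47, d=2, a=47
  k=3: m=47, d=95, a=1
  k=4: m=48, d=1, a=96
d=1 and a=2a₀=96 at k=4, so the next step gives (m, d) = (48, 95) again — its k=1 value — and the period has length 4.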